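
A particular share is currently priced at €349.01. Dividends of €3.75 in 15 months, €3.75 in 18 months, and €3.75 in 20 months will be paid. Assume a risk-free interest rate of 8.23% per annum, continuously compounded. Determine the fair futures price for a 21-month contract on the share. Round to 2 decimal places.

€391.56

PV(dividends) I = 3.75·e^(−0.0823·15/12) + 3.75·e^(−0.0823·18/12) + 3.75·e^(−0.0823·20/12)
I = 3.3834 + 3.3145 + 3.2693 = 9.9672
F = (S − I)·e^(rT) = (349.01 − 9.9672) · e^(0.0823·21/12)
= 339.0428 · e^0.144025 = 339.0428 × 1.154913 = €391.56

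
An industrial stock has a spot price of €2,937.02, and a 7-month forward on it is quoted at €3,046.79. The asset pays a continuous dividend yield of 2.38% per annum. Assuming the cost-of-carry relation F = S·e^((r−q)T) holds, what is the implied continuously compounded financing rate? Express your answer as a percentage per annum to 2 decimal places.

From F = S·e^((r−q)T): (r − q) = ln(F/S)/T
ln(3046.79/2937.02) = ln(1.037375) = 0.036693
(r − q) = 0.036693 / (7/12) = 0.062902
r = ln(F/S)/T + q = 0.062902 + 0.0238 = 0.086702
r = 8.67%

8.67%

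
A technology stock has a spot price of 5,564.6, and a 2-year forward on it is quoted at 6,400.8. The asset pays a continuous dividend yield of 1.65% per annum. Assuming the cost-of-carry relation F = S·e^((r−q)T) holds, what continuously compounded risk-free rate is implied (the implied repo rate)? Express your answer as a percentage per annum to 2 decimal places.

8.65%

From F = S·e^((r−q)T): (r − q) = ln(F/S)/T
ln(6400.8/5564.6) = ln(1.150271) = 0.139998
(r − q) = 0.139998 / (2) = 0.069999
r = ln(F/S)/T + q = 0.069999 + 0.0165 = 0.086499
r = 8.65%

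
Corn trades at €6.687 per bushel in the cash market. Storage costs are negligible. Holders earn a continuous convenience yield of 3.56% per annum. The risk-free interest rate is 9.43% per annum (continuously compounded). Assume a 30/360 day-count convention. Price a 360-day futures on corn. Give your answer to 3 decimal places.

€7.091 per bushel

Net carry = r + u − y = 0.0943 + 0.0000 − 0.0356 = 0.0587
F = S·e^((r+u−y)T) = 6.687 · e^(0.0587 × 360/360) = 6.687 · e^0.058700
= 6.687 × 1.060457 = €7.091 per bushel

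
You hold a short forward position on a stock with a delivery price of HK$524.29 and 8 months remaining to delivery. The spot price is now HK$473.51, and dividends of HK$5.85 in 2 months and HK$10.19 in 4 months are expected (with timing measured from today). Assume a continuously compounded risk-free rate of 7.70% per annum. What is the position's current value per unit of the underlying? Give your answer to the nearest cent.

PV(remaining dividends) I = 5.85·e^(−0.0770·2/12) + 10.19·e^(−0.0770·4/12) = 15.7072
Current forward F = (S − I)·e^(rT) = (473.51 − 15.7072)·e^(0.0770·8/12) = 457.8028 × 1.052674 = 481.9171
Value (long) = (F − K)·e^(−rT) = (481.9171 − 524.29) × 0.949962 = -40.2526
Short position value = −(long value) = HK$40.25

HK$40.25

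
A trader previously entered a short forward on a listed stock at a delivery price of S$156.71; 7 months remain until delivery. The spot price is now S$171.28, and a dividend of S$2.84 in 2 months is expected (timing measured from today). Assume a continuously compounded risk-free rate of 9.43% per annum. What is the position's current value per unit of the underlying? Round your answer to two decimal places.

-S$20.16

PV(remaining dividends) I = 2.84·e^(−0.0943·2/12) = 2.7957
Current forward F = (S − I)·e^(rT) = (171.28 − 2.7957)·e^(0.0943·7/12) = 168.4843 × 1.056549 = 178.0119
Value (long) = (F − K)·e^(−rT) = (178.0119 − 156.71) × 0.946477 = 20.1618
Short position value = −(long value) = -S$20.16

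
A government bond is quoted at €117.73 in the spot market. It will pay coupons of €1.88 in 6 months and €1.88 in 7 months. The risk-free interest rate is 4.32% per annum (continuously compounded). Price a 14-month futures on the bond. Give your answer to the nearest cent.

PV(coupons) I = 1.88·e^(−0.0432·6/12) + 1.88·e^(−0.0432·7/12)
I = 1.8398 + 1.8332 = 3.6730
F = (S − I)·e^(rT) = (117.73 − 3.6730) · e^(0.0432·14/12)
= 114.0570 · e^0.050400 = 114.0570 × 1.051692 = €119.95

€119.95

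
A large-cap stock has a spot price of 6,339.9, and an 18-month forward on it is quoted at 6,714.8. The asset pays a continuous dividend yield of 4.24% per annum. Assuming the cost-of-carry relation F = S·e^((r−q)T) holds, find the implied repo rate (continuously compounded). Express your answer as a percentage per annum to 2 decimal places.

8.07%

From F = S·e^((r−q)T): (r − q) = ln(F/S)/T
ln(6714.8/6339.9) = ln(1.059133) = 0.057451
(r − q) = 0.057451 / (18/12) = 0.038301
r = ln(F/S)/T + q = 0.038301 + 0.0424 = 0.080701
r = 8.07%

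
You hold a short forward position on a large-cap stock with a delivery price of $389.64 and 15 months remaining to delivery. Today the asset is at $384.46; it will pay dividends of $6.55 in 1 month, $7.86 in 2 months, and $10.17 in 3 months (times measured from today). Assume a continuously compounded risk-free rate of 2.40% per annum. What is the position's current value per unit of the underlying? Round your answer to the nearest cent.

PV(remaining dividends) I = 6.55·e^(−0.0240·1/12) + 7.86·e^(−0.0240·2/12) + 10.17·e^(−0.0240·3/12) = 24.4747
Current forward F = (S − I)·e^(rT) = (384.46 − 24.4747)·e^(0.0240·15/12) = 359.9853 × 1.030455 = 370.9487
Value (long) = (F − K)·e^(−rT) = (370.9487 − 389.64) × 0.970446 = -18.1389
Short position value = −(long value) = $18.14

$18.14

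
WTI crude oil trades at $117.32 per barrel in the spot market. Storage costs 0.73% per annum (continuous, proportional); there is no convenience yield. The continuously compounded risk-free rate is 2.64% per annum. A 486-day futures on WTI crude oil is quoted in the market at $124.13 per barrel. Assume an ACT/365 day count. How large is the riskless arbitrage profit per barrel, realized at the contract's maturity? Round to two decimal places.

$1.43 per barrel

Fair futures: F* = S·e^(carry·T), with carry = (r + u) = 0.0264 + 0.0073 = 0.0337
F* = 117.32 · e^(0.0337 × 486/365) = 117.32 · e^0.044872 = 117.32 × 1.045894 = $122.7043
Market $124.13 > fair $122.7043: forward overpriced → cash-and-carry (buy spot, short the forward).
At maturity, profit = |F_mkt − F*| = |124.13 − 122.7043| = $1.43 per barrel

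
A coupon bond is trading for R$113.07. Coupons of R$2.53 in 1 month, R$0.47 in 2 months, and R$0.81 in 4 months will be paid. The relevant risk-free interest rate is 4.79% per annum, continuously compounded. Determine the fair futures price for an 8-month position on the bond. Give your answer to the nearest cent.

PV(coupons) I = 2.53·e^(−0.0479·1/12) + 0.47·e^(−0.0479·2/12) + 0.81·e^(−0.0479·4/12)
I = 2.5199 + 0.4663 + 0.7972 = 3.7834
F = (S − I)·e^(rT) = (113.07 − 3.7834) · e^(0.0479·8/12)
= 109.2866 · e^0.031933 = 109.2866 × 1.032448 = R$112.83

R$112.83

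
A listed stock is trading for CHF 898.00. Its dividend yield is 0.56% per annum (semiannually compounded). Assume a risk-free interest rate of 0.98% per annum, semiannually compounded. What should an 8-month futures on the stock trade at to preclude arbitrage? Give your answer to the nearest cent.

F = S · (1+r/2)^(2T) / (1+q/2)^(2T)
= 898.00 × 1.006539 / 1.003735 = 898.00 × 1.002794
F = CHF 900.51

CHF 900.51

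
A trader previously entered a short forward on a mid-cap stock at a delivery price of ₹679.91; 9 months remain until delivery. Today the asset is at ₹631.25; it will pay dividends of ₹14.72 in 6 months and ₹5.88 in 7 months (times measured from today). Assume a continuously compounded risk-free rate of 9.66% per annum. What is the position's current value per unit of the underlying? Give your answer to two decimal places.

PV(remaining dividends) I = 14.72·e^(−0.0966·6/12) + 5.88·e^(−0.0966·7/12) = 19.5837
Current forward F = (S − I)·e^(rT) = (631.25 − 19.5837)·e^(0.0966·9/12) = 611.6663 × 1.075139 = 657.6263
Value (long) = (F − K)·e^(−rT) = (657.6263 − 679.91) × 0.930112 = -20.7263
Short position value = −(long value) = ₹20.73

₹20.73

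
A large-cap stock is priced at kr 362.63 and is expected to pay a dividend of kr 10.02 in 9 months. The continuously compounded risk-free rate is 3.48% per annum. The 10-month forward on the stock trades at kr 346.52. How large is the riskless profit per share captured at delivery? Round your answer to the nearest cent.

kr 16.73 per share

PV(dividends) I = 10.02·e^(−0.0348·9/12) = 9.7619
Fair forward F* = (S − I)·e^(rT) = (362.63 − 9.7619)·e^0.029000 = 352.8681 × 1.029425 = 363.2512
Market kr 346.52 < fair 363.2512: forward underpriced → reverse cash-and-carry (short the stock, invest proceeds at r, pay the dividends, go long the forward).
Profit at T = |F_mkt − F*| = |346.52 − 363.2512| = kr 16.73 per share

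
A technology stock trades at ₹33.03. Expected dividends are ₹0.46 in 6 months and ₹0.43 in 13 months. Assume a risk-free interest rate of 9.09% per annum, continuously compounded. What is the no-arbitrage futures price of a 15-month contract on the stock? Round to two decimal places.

PV(dividends) I = 0.46·e^(−0.0909·6/12) + 0.43·e^(−0.0909·13/12)
I = 0.4396 + 0.3897 = 0.8293
F = (S − I)·e^(rT) = (33.03 − 0.8293) · e^(0.0909·15/12)
= 32.2007 · e^0.113625 = 32.2007 × 1.120332 = ₹36.08

₹36.08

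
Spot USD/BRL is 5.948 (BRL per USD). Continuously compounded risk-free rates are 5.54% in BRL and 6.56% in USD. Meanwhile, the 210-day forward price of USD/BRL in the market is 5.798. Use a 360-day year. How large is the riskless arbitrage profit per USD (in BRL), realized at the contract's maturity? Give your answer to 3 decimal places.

Fair forward: F* = S·e^(carry·T), with carry = (r_BRL − r_USD) = 0.0554 − 0.0656 = -0.0102
F* = 5.948 · e^(-0.0102 × 210/360) = 5.948 · e^-0.005950 = 5.948 × 0.994068 = 5.9127
Market 5.798 < fair 5.9127: forward underpriced → reverse cash-and-carry (short spot, go long the forward).
At maturity, profit = |F_mkt − F*| = |5.798 − 5.9127| = 0.115 per USD (in BRL)

0.115 per USD (in BRL)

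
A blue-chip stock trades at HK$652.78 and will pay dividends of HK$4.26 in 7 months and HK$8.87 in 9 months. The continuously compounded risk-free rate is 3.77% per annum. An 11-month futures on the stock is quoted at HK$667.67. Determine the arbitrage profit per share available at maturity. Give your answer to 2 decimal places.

PV(dividends) I = 4.26·e^(−0.0377·7/12) + 8.87·e^(−0.0377·9/12) = 12.7901
Fair futures F* = (S − I)·e^(rT) = (652.78 − 12.7901)·e^0.034558 = 639.9899 × 1.035162 = 662.4932
Market HK$667.67 > fair 662.4932: forward overpriced → cash-and-carry (borrow at r, buy the stock and collect the dividends, short the forward).
Profit at T = |F_mkt − F*| = |667.67 − 662.4932| = HK$5.18 per share

HK$5.18 per share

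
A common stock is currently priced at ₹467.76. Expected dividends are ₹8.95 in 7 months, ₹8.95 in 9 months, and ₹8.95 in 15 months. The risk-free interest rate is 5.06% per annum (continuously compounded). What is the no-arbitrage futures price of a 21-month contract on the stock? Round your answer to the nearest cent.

PV(dividends) I = 8.95·e^(−0.0506·7/12) + 8.95·e^(−0.0506·9/12) + 8.95·e^(−0.0506·15/12)
I = 8.6897 + 8.6167 + 8.4014 = 25.7078
F = (S − I)·e^(rT) = (467.76 − 25.7078) · e^(0.0506·21/12)
= 442.0522 · e^0.088550 = 442.0522 × 1.092589 = ₹482.98

₹482.98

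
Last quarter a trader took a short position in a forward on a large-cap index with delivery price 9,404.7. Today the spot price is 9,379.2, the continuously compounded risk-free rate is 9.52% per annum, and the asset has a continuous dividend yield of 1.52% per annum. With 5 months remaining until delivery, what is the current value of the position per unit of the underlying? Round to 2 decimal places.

Current fair forward for the remaining 5 months: F = S·e^((r − q)·T), (r − q) = 0.0952 − 0.0152 = 0.0800
F = 9379.2 · e^(0.0800 × 5/12) = 9379.2 × 1.03389511 = 9697.1090
Value of long forward = (F − K)·e^(−rT) = (9697.1090 − 9404.7) · e^(−0.0952·5/12)
= 292.4090 × 0.96110976 = 281.04
Short position value = −(long value) = -281.04

-281.04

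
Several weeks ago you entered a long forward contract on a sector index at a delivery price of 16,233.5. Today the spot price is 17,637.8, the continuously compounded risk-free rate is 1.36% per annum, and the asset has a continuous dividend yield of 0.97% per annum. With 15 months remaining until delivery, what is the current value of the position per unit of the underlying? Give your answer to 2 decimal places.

Current fair forward for the remaining 15 months: F = S·e^((r − q)·T), (r − q) = 0.0136 − 0.0097 = 0.0039
F = 17637.8 · e^(0.0039 × 15/12) = 17637.8 × 1.00488690 = 17723.9942
Value of long forward = (F − K)·e^(−rT) = (17723.9942 − 16233.5) · e^(−0.0136·15/12)
= 1490.4942 × 0.98314368 = 1465.37

1465.37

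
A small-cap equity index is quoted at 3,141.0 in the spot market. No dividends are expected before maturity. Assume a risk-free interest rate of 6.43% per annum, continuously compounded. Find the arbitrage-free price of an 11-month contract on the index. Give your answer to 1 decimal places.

F = S·e^(rT) = 3141.0 · e^(0.0643 × 11/12)
= 3141.0 · e^0.058942 = 3141.0 × 1.060714
F = 3,331.7

3,331.7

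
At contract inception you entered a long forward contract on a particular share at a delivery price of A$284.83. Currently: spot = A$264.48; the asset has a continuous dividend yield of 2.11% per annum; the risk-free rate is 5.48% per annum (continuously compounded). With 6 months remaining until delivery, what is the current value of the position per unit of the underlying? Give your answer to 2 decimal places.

-A$15.43

Current fair forward for the remaining 6 months: F = S·e^((r − q)·T), (r − q) = 0.0548 − 0.0211 = 0.0337
F = 264.48 · e^(0.0337 × 6/12) = 264.48 × 1.016993 = 268.9743
Value of long forward = (F − K)·e^(−rT) = (268.9743 − 284.83) · e^(−0.0548·6/12)
= -15.8557 × 0.972972 = -15.43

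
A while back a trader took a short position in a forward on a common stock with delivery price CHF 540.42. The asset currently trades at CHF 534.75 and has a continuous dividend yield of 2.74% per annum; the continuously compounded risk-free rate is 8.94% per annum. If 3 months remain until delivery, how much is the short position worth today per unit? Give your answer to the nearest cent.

Current fair forward for the remaining 3 months: F = S·e^((r − q)·T), (r − q) = 0.0894 − 0.0274 = 0.0620
F = 534.75 · e^(0.0620 × 3/12) = 534.75 × 1.015621 = 543.1033
Value of long forward = (F − K)·e^(−rT) = (543.1033 − 540.42) · e^(−0.0894·3/12)
= 2.6833 × 0.977898 = 2.62
Short position value = −(long value) = -CHF 2.62

-CHF 2.62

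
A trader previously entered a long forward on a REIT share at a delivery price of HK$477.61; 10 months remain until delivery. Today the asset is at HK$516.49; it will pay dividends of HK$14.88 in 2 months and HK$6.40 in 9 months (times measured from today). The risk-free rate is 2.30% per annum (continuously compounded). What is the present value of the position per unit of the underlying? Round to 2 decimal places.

HK$26.83

PV(remaining dividends) I = 14.88·e^(−0.0230·2/12) + 6.40·e^(−0.0230·9/12) = 21.1136
Current forward F = (S − I)·e^(rT) = (516.49 − 21.1136)·e^(0.0230·10/12) = 495.3764 × 1.019352 = 504.9629
Value (long) = (F − K)·e^(−rT) = (504.9629 − 477.61) × 0.981016 = 26.8336
Value = HK$26.83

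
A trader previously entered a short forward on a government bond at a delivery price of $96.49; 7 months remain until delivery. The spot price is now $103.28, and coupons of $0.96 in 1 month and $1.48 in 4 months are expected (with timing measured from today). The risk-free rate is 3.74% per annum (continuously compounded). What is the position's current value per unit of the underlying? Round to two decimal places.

-$6.45

PV(remaining coupons) I = 0.96·e^(−0.0374·1/12) + 1.48·e^(−0.0374·4/12) = 2.4187
Current forward F = (S − I)·e^(rT) = (103.28 − 2.4187)·e^(0.0374·7/12) = 100.8613 × 1.022056 = 103.0859
Value (long) = (F − K)·e^(−rT) = (103.0859 − 96.49) × 0.978420 = 6.4536
Short position value = −(long value) = -$6.45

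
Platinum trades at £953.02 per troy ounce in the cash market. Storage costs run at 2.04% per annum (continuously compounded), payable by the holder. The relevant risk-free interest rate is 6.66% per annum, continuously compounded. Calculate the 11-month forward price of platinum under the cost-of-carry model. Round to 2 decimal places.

£1,032.14 per troy ounce

Net carry = r + u − y = 0.0666 + 0.0204 − 0.0000 = 0.0870
F = S·e^((r+u−y)T) = 953.02 · e^(0.0870 × 11/12) = 953.02 · e^0.079750
= 953.02 × 1.083016 = £1,032.14 per troy ounce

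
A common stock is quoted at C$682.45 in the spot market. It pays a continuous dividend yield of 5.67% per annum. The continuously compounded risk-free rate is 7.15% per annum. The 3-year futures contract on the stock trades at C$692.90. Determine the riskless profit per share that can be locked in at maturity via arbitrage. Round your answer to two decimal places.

C$20.53 per share

Fair futures: F* = S·e^(carry·T), with carry = (r − q) = 0.0715 − 0.0567 = 0.0148
F* = 682.45 · e^(0.0148 × 3) = 682.45 · e^0.044400 = 682.45 × 1.045400 = C$713.4332
Market C$692.90 < fair C$713.4332: forward underpriced → reverse cash-and-carry (short spot, go long the forward).
At maturity, profit = |F_mkt − F*| = |692.90 − 713.4332| = C$20.53 per share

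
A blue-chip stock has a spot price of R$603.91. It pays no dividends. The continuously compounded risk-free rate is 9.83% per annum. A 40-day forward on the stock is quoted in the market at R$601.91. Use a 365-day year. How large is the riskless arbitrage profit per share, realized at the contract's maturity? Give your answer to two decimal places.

Fair forward: F* = S·e^(carry·T), with carry = r = 0.0983
F* = 603.91 · e^(0.0983 × 40/365) = 603.91 · e^0.010773 = 603.91 × 1.010831 = R$610.4509
Market R$601.91 < fair R$610.4509: forward underpriced → reverse cash-and-carry (short spot, go long the forward).
At maturity, profit = |F_mkt − F*| = |601.91 − 610.4509| = R$8.54 per share

R$8.54 per share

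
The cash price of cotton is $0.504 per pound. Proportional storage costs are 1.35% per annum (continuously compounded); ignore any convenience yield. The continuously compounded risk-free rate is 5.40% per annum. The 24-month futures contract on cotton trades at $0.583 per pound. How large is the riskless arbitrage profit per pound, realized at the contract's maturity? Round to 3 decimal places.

$0.006 per pound

Fair futures: F* = S·e^(carry·T), with carry = (r + u) = 0.0540 + 0.0135 = 0.0675
F* = 0.504 · e^(0.0675 × 24/12) = 0.504 · e^0.135000 = 0.504 × 1.144537 = $0.5768
Market $0.583 > fair $0.5768: forward overpriced → cash-and-carry (buy spot, short the forward).
At maturity, profit = |F_mkt − F*| = |0.583 − 0.5768| = $0.006 per pound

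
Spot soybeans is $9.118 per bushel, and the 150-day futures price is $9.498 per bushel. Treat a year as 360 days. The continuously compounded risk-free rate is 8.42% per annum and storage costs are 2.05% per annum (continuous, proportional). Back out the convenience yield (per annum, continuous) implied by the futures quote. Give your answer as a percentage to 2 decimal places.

0.67%

F = S·e^((r+u−y)T) ⇒ (r+u−y) = ln(F/S)/T
ln(9.498/9.118) = 0.040831; /T ⇒ 0.097994
y = r + u − ln(F/S)/T = 0.0842 + 0.0205 − 0.097994 = 0.006706
y = 0.67%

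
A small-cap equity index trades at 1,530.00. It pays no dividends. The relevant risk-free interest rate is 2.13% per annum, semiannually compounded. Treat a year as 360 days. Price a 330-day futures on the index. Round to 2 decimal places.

F = S · (1+r/2)^(2T)
= 1530.00 × 1.01961159
F = 1,560.01

1,560.01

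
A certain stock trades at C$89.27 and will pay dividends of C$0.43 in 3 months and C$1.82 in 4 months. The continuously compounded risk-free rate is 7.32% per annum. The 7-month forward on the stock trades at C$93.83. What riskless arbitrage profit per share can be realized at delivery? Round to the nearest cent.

C$2.96 per share

PV(dividends) I = 0.43·e^(−0.0732·3/12) + 1.82·e^(−0.0732·4/12) = 2.1983
Fair forward F* = (S − I)·e^(rT) = (89.27 − 2.1983)·e^0.042700 = 87.0717 × 1.043625 = 90.8702
Market C$93.83 > fair 90.8702: forward overpriced → cash-and-carry (borrow at r, buy the stock and collect the dividends, short the forward).
Profit at T = |F_mkt − F*| = |93.83 − 90.8702| = C$2.96 per share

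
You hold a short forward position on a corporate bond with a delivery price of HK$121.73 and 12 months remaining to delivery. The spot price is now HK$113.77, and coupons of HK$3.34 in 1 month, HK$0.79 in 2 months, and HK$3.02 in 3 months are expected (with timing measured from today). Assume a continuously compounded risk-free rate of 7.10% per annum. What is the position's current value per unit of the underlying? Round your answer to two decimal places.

PV(remaining coupons) I = 3.34·e^(−0.0710·1/12) + 0.79·e^(−0.0710·2/12) + 3.02·e^(−0.0710·3/12) = 7.0679
Current forward F = (S − I)·e^(rT) = (113.77 − 7.0679)·e^(0.0710·12/12) = 106.7021 × 1.073581 = 114.5533
Value (long) = (F − K)·e^(−rT) = (114.5533 − 121.73) × 0.931462 = -6.6848
Short position value = −(long value) = HK$6.68

HK$6.68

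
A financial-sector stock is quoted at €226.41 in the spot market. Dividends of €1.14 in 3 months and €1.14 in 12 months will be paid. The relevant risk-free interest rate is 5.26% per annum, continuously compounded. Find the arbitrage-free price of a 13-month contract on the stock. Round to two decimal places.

PV(dividends) I = 1.14·e^(−0.0526·3/12) + 1.14·e^(−0.0526·12/12)
I = 1.1251 + 1.0816 = 2.2067
F = (S − I)·e^(rT) = (226.41 − 2.2067) · e^(0.0526·13/12)
= 224.2033 · e^0.056983 = 224.2033 × 1.058638 = €237.35

€237.35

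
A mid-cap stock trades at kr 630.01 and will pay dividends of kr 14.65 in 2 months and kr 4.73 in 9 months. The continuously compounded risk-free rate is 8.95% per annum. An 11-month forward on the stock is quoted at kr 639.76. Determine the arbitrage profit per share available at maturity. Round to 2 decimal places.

PV(dividends) I = 14.65·e^(−0.0895·2/12) + 4.73·e^(−0.0895·9/12) = 18.8560
Fair forward F* = (S − I)·e^(rT) = (630.01 − 18.8560)·e^0.082042 = 611.1540 × 1.085501 = 663.4083
Market kr 639.76 < fair 663.4083: forward underpriced → reverse cash-and-carry (short the stock, invest proceeds at r, pay the dividends, go long the forward).
Profit at T = |F_mkt − F*| = |639.76 − 663.4083| = kr 23.65 per share

kr 23.65 per share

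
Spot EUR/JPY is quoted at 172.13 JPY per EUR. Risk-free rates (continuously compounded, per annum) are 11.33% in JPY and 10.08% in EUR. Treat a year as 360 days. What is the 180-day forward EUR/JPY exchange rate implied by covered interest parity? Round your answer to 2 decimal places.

F = S·e^((r_JPY − r_EUR)T) = 172.13 · e^((0.1133 − 0.1008) × 180/360)
= 172.13 · e^0.006250 = 172.13 × 1.006270
F = 173.21 JPY per EUR

173.21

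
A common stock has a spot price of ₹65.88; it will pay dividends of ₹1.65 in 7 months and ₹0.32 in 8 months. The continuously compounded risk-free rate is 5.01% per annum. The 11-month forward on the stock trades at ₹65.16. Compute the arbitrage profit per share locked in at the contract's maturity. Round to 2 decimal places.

PV(dividends) I = 1.65·e^(−0.0501·7/12) + 0.32·e^(−0.0501·8/12) = 1.9120
Fair forward F* = (S − I)·e^(rT) = (65.88 − 1.9120)·e^0.045925 = 63.9680 × 1.046996 = 66.9742
Market ₹65.16 < fair 66.9742: forward underpriced → reverse cash-and-carry (short the stock, invest proceeds at r, pay the dividends, go long the forward).
Profit at T = |F_mkt − F*| = |65.16 − 66.9742| = ₹1.81 per share

₹1.81 per share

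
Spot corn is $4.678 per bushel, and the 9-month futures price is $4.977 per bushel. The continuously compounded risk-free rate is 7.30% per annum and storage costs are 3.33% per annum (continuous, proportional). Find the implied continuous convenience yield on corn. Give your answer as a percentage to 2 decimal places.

F = S·e^((r+u−y)T) ⇒ (r+u−y) = ln(F/S)/T
ln(4.977/4.678) = 0.061957; /T ⇒ 0.082609
y = r + u − ln(F/S)/T = 0.0730 + 0.0333 − 0.082609 = 0.023691
y = 2.37%

2.37%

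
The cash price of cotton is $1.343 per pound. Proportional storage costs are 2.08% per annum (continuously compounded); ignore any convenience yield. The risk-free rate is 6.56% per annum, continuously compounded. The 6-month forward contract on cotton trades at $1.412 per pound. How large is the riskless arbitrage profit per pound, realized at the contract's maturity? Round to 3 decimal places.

Fair forward: F* = S·e^(carry·T), with carry = (r + u) = 0.0656 + 0.0208 = 0.0864
F* = 1.343 · e^(0.0864 × 6/12) = 1.343 · e^0.043200 = 1.343 × 1.044147 = $1.4023
Market $1.412 > fair $1.4023: forward overpriced → cash-and-carry (buy spot, short the forward).
At maturity, profit = |F_mkt − F*| = |1.412 − 1.4023| = $0.010 per pound

$0.010 per pound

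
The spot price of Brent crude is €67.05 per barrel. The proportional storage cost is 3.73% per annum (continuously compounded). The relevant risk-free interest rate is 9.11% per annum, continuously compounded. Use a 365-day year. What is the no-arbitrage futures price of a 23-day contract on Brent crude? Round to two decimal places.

€67.59 per barrel

Net carry = r + u − y = 0.0911 + 0.0373 − 0.0000 = 0.1284
F = S·e^((r+u−y)T) = 67.05 · e^(0.1284 × 23/365) = 67.05 · e^0.008091
= 67.05 × 1.008124 = €67.59 per barrel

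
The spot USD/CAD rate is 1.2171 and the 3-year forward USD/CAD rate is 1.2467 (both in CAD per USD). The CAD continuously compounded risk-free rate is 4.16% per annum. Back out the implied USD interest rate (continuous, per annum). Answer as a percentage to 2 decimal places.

3.36%

F = S·e^((r_CAD − r_USD)T) ⇒ r_USD = r_CAD − ln(F/S)/T
ln(1.2467/1.2171) = 0.024029; /(3) = 0.008010
r_USD = 0.0416 − 0.008010 = 0.033590
r_USD = 3.36%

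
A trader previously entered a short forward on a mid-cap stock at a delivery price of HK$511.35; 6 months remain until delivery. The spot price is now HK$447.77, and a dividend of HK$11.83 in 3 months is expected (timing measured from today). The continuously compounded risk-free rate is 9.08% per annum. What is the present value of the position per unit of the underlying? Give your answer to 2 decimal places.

PV(remaining dividends) I = 11.83·e^(−0.0908·3/12) = 11.5645
Current forward F = (S − I)·e^(rT) = (447.77 − 11.5645)·e^(0.0908·6/12) = 436.2055 × 1.046446 = 456.4655
Value (long) = (F − K)·e^(−rT) = (456.4655 − 511.35) × 0.955615 = -52.4485
Short position value = −(long value) = HK$52.45

HK$52.45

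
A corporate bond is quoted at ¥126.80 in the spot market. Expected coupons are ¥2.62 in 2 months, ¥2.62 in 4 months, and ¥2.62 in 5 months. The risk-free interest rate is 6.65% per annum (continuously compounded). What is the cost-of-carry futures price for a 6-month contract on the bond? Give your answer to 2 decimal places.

PV(coupons) I = 2.62·e^(−0.0665·2/12) + 2.62·e^(−0.0665·4/12) + 2.62·e^(−0.0665·5/12)
I = 2.5911 + 2.5626 + 2.5484 = 7.7021
F = (S − I)·e^(rT) = (126.80 − 7.7021) · e^(0.0665·6/12)
= 119.0979 · e^0.033250 = 119.0979 × 1.033809 = ¥123.12

¥123.12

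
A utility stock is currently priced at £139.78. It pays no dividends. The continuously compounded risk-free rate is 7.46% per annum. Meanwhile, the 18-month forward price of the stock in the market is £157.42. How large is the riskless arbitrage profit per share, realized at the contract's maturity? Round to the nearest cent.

£1.09 per share

Fair forward: F* = S·e^(carry·T), with carry = r = 0.0746
F* = 139.78 · e^(0.0746 × 18/12) = 139.78 · e^0.111900 = 139.78 × 1.118401 = £156.3301
Market £157.42 > fair £156.3301: forward overpriced → cash-and-carry (buy spot, short the forward).
At maturity, profit = |F_mkt − F*| = |157.42 − 156.3301| = £1.09 per share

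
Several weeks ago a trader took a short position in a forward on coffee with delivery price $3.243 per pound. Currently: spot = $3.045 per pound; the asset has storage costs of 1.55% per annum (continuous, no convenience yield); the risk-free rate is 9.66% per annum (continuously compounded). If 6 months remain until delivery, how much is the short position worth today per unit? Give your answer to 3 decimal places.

Current fair forward for the remaining 6 months: F = S·e^((r + u)·T), (r + u) = 0.0966 + 0.0155 = 0.1121
F = 3.045 · e^(0.1121 × 6/12) = 3.045 × 1.057651 = 3.2205
Value of long forward = (F − K)·e^(−rT) = (3.2205 − 3.243) · e^(−0.0966·6/12)
= -0.0225 × 0.952848 = -0.021
Short position value = −(long value) = $0.021

$0.021 per pound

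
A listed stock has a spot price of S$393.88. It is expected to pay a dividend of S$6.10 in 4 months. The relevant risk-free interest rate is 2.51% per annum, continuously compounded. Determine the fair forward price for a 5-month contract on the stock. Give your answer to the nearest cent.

PV(dividends) I = 6.10·e^(−0.0251·4/12)
I = 6.0492
F = (S − I)·e^(rT) = (393.88 − 6.0492) · e^(0.0251·5/12)
= 387.8308 · e^0.010458 = 387.8308 × 1.010513 = S$391.91

S$391.91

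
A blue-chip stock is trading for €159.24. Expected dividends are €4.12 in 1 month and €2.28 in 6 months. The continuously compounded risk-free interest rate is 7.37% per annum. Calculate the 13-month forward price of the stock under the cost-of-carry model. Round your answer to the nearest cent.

€165.66

PV(dividends) I = 4.12·e^(−0.0737·1/12) + 2.28·e^(−0.0737·6/12)
I = 4.0948 + 2.1975 = 6.2923
F = (S − I)·e^(rT) = (159.24 − 6.2923) · e^(0.0737·13/12)
= 152.9477 · e^0.079842 = 152.9477 × 1.083116 = €165.66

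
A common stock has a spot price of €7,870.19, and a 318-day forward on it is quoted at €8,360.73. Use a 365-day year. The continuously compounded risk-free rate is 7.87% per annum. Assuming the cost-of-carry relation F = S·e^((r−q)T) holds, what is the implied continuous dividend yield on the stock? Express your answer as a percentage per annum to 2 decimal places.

0.93%

From F = S·e^((r−q)T): (r − q) = ln(F/S)/T
ln(8360.73/7870.19) = ln(1.062329) = 0.060464
(r − q) = 0.060464 / (318/365) = 0.069401
q = r − ln(F/S)/T = 0.0787 − 0.069401 = 0.009299
q = 0.93%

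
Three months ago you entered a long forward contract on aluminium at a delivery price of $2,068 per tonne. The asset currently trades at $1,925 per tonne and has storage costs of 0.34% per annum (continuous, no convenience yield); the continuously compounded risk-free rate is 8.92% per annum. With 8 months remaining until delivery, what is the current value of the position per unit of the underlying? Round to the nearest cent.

-$19.24 per tonne

Current fair forward for the remaining 8 months: F = S·e^((r + u)·T), (r + u) = 0.0892 + 0.0034 = 0.0926
F = 1925 · e^(0.0926 × 8/12) = 1925 × 1.06367866 = 2047.5814
Value of long forward = (F − K)·e^(−rT) = (2047.5814 − 2068) · e^(−0.0892·8/12)
= -20.4186 × 0.94226694 = -19.24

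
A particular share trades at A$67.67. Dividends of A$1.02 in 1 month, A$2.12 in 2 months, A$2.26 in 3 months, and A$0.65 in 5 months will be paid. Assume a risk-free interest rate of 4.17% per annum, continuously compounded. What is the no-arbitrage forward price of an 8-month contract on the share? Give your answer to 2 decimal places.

A$63.41

PV(dividends) I = 1.02·e^(−0.0417·1/12) + 2.12·e^(−0.0417·2/12) + 2.26·e^(−0.0417·3/12) + 0.65·e^(−0.0417·5/12)
I = 1.0165 + 2.1053 + 2.2366 + 0.6388 = 5.9972
F = (S − I)·e^(rT) = (67.67 − 5.9972) · e^(0.0417·8/12)
= 61.6728 · e^0.027800 = 61.6728 × 1.028190 = A$63.41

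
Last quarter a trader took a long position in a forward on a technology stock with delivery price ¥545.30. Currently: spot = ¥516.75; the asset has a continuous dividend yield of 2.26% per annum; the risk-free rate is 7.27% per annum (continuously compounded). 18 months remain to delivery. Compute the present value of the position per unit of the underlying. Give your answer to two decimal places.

Current fair forward for the remaining 18 months: F = S·e^((r − q)·T), (r − q) = 0.0727 − 0.0226 = 0.0501
F = 516.75 · e^(0.0501 × 18/12) = 516.75 × 1.078046 = 557.0803
Value of long forward = (F − K)·e^(−rT) = (557.0803 − 545.30) · e^(−0.0727·18/12)
= 11.7803 × 0.896686 = 10.56

¥10.56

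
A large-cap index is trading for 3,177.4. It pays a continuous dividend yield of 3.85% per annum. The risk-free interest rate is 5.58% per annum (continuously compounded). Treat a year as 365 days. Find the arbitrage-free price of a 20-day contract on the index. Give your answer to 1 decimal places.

3,180.4

F = S·e^((r − q)T) = 3177.4 · e^((0.0558 − 0.0385) × 20/365)
= 3177.4 · e^0.000948 = 3177.4 × 1.000948
F = 3,180.4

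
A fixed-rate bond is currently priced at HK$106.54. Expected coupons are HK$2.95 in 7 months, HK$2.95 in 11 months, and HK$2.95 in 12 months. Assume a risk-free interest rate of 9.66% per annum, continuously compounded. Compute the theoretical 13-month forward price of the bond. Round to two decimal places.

PV(coupons) I = 2.95·e^(−0.0966·7/12) + 2.95·e^(−0.0966·11/12) + 2.95·e^(−0.0966·12/12)
I = 2.7884 + 2.7000 + 2.6784 = 8.1668
F = (S − I)·e^(rT) = (106.54 − 8.1668) · e^(0.0966·13/12)
= 98.3732 · e^0.104650 = 98.3732 × 1.110322 = HK$109.23

HK$109.23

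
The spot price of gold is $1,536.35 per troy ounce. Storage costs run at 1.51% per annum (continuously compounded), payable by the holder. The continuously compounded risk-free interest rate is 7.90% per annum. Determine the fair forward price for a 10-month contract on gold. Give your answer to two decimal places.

$1,661.68 per troy ounce

Net carry = r + u − y = 0.0790 + 0.0151 − 0.0000 = 0.0941
F = S·e^((r+u−y)T) = 1536.35 · e^(0.0941 × 10/12) = 1536.35 · e^0.07841667
= 1536.35 × 1.08157322 = $1,661.68 per troy ounce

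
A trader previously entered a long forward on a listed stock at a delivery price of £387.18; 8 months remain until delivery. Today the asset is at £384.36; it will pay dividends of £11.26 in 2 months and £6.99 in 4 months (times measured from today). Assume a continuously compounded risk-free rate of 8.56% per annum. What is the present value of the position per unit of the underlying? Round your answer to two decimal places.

PV(remaining dividends) I = 11.26·e^(−0.0856·2/12) + 6.99·e^(−0.0856·4/12) = 17.8939
Current forward F = (S − I)·e^(rT) = (384.36 − 17.8939)·e^(0.0856·8/12) = 366.4661 × 1.058726 = 387.9872
Value (long) = (F − K)·e^(−rT) = (387.9872 − 387.18) × 0.944531 = 0.7624
Value = £0.76

£0.76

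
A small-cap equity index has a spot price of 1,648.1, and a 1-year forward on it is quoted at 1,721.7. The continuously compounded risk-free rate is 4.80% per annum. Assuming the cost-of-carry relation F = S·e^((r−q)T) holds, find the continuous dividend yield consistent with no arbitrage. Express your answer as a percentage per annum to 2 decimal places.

0.43%

From F = S·e^((r−q)T): (r − q) = ln(F/S)/T
ln(1721.7/1648.1) = ln(1.044657) = 0.043689
(r − q) = 0.043689 / (12/12) = 0.043689
q = r − ln(F/S)/T = 0.0480 − 0.043689 = 0.004311
q = 0.43%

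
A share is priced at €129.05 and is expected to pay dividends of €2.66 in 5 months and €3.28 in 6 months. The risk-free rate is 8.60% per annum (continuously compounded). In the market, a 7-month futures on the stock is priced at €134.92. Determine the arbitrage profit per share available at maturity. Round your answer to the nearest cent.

PV(dividends) I = 2.66·e^(−0.0860·5/12) + 3.28·e^(−0.0860·6/12) = 5.7083
Fair futures F* = (S − I)·e^(rT) = (129.05 − 5.7083)·e^0.050167 = 123.3417 × 1.051447 = 129.6873
Market €134.92 > fair 129.6873: forward overpriced → cash-and-carry (borrow at r, buy the stock and collect the dividends, short the forward).
Profit at T = |F_mkt − F*| = |134.92 − 129.6873| = €5.23 per share

€5.23 per share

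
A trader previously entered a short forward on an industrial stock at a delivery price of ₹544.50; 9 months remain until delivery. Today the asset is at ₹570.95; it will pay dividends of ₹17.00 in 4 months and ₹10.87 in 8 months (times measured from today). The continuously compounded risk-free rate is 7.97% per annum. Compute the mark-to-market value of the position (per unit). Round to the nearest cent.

-₹31.18

PV(remaining dividends) I = 17.00·e^(−0.0797·4/12) + 10.87·e^(−0.0797·8/12) = 26.8618
Current forward F = (S − I)·e^(rT) = (570.95 − 26.8618)·e^(0.0797·9/12) = 544.0882 × 1.061598 = 577.6029
Value (long) = (F − K)·e^(−rT) = (577.6029 − 544.50) × 0.941976 = 31.1821
Short position value = −(long value) = -₹31.18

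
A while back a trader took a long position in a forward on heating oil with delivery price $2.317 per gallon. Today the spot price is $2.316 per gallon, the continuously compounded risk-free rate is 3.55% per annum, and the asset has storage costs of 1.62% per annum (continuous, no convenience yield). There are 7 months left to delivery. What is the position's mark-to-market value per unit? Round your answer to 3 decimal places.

Current fair forward for the remaining 7 months: F = S·e^((r + u)·T), (r + u) = 0.0355 + 0.0162 = 0.0517
F = 2.316 · e^(0.0517 × 7/12) = 2.316 × 1.030618 = 2.3869
Value of long forward = (F − K)·e^(−rT) = (2.3869 − 2.317) · e^(−0.0355·7/12)
= 0.0699 × 0.979505 = 0.068

$0.068 per gallon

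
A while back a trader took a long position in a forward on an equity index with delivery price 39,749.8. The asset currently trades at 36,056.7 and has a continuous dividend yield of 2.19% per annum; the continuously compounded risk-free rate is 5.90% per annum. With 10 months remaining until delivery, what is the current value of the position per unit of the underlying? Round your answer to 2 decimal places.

Current fair forward for the remaining 10 months: F = S·e^((r − q)·T), (r − q) = 0.0590 − 0.0219 = 0.0371
F = 36056.7 · e^(0.0371 × 10/12) = 36056.7 × 1.03139955 = 37188.8642
Value of long forward = (F − K)·e^(−rT) = (37188.8642 − 39749.8) · e^(−0.0590·10/12)
= -2560.9358 × 0.95202245 = -2438.07

-2438.07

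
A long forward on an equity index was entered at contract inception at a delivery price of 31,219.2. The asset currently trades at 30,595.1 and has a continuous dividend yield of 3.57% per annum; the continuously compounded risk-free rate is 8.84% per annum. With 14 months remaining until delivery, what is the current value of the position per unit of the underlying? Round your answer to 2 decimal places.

Current fair forward for the remaining 14 months: F = S·e^((r − q)·T), (r − q) = 0.0884 − 0.0357 = 0.0527
F = 30595.1 · e^(0.0527 × 14/12) = 30595.1 × 1.06341277 = 32535.2200
Value of long forward = (F − K)·e^(−rT) = (32535.2200 − 31219.2) · e^(−0.0884·14/12)
= 1316.0200 × 0.90200670 = 1187.06

1187.06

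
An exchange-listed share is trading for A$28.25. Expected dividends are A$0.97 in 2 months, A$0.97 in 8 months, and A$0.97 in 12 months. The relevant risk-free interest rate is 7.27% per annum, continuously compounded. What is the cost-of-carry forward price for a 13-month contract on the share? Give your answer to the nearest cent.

PV(dividends) I = 0.97·e^(−0.0727·2/12) + 0.97·e^(−0.0727·8/12) + 0.97·e^(−0.0727·12/12)
I = 0.9583 + 0.9241 + 0.9020 = 2.7844
F = (S − I)·e^(rT) = (28.25 − 2.7844) · e^(0.0727·13/12)
= 25.4656 · e^0.078758 = 25.4656 × 1.081942 = A$27.55

A$27.55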